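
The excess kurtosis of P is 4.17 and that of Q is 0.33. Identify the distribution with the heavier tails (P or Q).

Higher excess kurtosis ⇒ heavier tails relative to the normal distribution.
4.17 vs 0.33: the larger is 4.17, so P has heavier tails.

P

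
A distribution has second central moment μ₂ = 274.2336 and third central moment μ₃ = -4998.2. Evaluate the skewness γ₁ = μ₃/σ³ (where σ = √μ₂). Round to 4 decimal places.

σ = √μ₂ = √274.2336 = 16.56000
σ³ = μ₂^(3/2) = 4541.30842
γ₁ = μ₃/σ³ = -4998.2 / 4541.30842 ≈ -1.1006

-1.1006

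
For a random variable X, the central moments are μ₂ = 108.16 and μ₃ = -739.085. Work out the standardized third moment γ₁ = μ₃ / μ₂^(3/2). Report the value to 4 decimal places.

-0.6570

σ = √μ₂ = √108.16 = 10.40000
σ³ = μ₂^(3/2) = 1124.86400
γ₁ = μ₃/σ³ = -739.085 / 1124.86400 ≈ -0.6570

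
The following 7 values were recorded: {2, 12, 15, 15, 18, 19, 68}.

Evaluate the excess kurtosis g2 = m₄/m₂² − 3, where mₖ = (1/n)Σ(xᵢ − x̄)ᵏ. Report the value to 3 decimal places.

x̄ = 21.2857
Σ(xᵢ − x̄)² = 2735.4286 ⇒ m₂ = 390.77551
Σ(xᵢ − x̄)⁴ = 4911142.7988 ⇒ m₄ = 701591.82840
m₂² = 152705.49938
g2 = m₄/m₂² − 3 = 4.59441 − 3 ≈ 1.594

1.594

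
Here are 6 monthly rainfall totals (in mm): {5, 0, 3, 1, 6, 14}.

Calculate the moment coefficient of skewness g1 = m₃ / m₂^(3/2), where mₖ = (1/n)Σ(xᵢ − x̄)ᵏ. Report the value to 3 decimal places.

x̄ = (5 + 0 + 3 + 1 + 6 + 14) / 6 = 4.8333
deviations (xᵢ − x̄): 0.1667, -4.8333, -1.8333, -3.8333, 1.1667, 9.1667
Σ(xᵢ − x̄)² = 126.8333 ⇒ m₂ = 126.8333/6 = 21.13889
Σ(xᵢ − x̄)³ = 596.4444 ⇒ m₃ = 596.4444/6 = 99.40741
m₂^(3/2) = 21.13889^(1.5) = 97.19037
g1 = m₃ / m₂^(3/2) = 99.40741 / 97.19037 ≈ 1.023

1.023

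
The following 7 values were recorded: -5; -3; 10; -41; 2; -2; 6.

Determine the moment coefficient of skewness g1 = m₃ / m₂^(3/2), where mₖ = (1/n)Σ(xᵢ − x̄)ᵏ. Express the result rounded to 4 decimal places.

x̄ = (-5 - 3 + 10 - 41 + 2 - 2 + 6) / 7 = -4.7143
deviations (xᵢ − x̄): -0.2857, 1.7143, 14.7143, -36.2857, 6.7143, 2.7143, 10.7143
Σ(xᵢ − x̄)² = 1703.4286 ⇒ m₂ = 1703.4286/7 = 243.34694
Σ(xᵢ − x̄)³ = -43032.2449 ⇒ m₃ = -43032.2449/7 = -6147.46356
m₂^(3/2) = 243.34694^(1.5) = 3796.11037
g1 = m₃ / m₂^(3/2) = -6147.46356 / 3796.11037 ≈ -1.6194

-1.6194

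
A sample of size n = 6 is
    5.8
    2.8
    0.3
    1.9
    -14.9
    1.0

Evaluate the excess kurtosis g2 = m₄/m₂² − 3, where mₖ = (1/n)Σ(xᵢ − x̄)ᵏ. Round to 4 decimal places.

0.7613

x̄ = -0.5167
Σ(xᵢ − x̄)² = 266.5883 ⇒ m₂ = 44.43139
Σ(xᵢ − x̄)⁴ = 44552.3325 ⇒ m₄ = 7425.38876
m₂² = 1974.14832
g2 = m₄/m₂² − 3 = 3.76131 − 3 ≈ 0.7613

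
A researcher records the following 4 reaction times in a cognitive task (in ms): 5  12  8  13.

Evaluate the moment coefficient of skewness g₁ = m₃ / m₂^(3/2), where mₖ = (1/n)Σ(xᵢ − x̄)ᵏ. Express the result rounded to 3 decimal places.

-0.274

x̄ = (5 + 12 + 8 + 13) / 4 = 9.5000
deviations (xᵢ − x̄): -4.5000, 2.5000, -1.5000, 3.5000
Σ(xᵢ − x̄)² = 41.0000 ⇒ m₂ = 41.0000/4 = 10.25000
Σ(xᵢ − x̄)³ = -36.0000 ⇒ m₃ = -36.0000/4 = -9.00000
m₂^(3/2) = 10.25000^(1.5) = 32.81601
g₁ = m₃ / m₂^(3/2) = -9.00000 / 32.81601 ≈ -0.274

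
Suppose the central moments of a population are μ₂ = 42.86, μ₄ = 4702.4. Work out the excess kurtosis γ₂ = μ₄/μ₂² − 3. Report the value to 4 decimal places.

μ₂² = 42.86² = 1836.97960
μ₄/μ₂² = 4702.4 / 1836.97960 = 2.55985
γ₂ = 2.55985 − 3 ≈ -0.4401

-0.4401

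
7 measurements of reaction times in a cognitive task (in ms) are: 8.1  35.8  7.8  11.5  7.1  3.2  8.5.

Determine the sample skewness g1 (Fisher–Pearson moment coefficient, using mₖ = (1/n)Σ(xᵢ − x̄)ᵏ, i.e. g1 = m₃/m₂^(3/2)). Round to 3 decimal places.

1.824

x̄ = (8.1 + 35.8 + 7.8 + 11.5 + 7.1 + 3.2 + 8.5) / 7 = 11.7143
deviations (xᵢ − x̄): -3.6143, 24.0857, -3.9143, -0.2143, -4.6143, -8.5143, -3.2143
Σ(xᵢ − x̄)² = 712.6686 ⇒ m₂ = 712.6686/7 = 101.80980
Σ(xᵢ − x̄)³ = 13116.7660 ⇒ m₃ = 13116.7660/7 = 1873.82372
m₂^(3/2) = 101.80980^(1.5) = 1027.26940
g1 = m₃ / m₂^(3/2) = 1873.82372 / 1027.26940 ≈ 1.824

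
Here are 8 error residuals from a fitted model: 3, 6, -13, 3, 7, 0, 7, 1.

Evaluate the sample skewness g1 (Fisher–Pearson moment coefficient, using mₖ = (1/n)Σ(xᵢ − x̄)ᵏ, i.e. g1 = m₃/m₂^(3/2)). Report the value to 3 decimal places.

x̄ = (3 + 6 - 13 + 3 + 7 + 0 + 7 + 1) / 8 = 1.7500
deviations (xᵢ − x̄): 1.2500, 4.2500, -14.7500, 1.2500, 5.2500, -1.7500, 5.2500, -0.7500
Σ(xᵢ − x̄)² = 297.5000 ⇒ m₂ = 297.5000/8 = 37.18750
Σ(xᵢ − x̄)³ = -2844.7500 ⇒ m₃ = -2844.7500/8 = -355.59375
m₂^(3/2) = 37.18750^(1.5) = 226.77516
g1 = m₃ / m₂^(3/2) = -355.59375 / 226.77516 ≈ -1.568

-1.568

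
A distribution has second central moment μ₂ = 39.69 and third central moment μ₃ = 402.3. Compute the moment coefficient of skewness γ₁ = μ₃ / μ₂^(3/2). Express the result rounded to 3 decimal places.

σ = √μ₂ = √39.69 = 6.30000
σ³ = μ₂^(3/2) = 250.04700
γ₁ = μ₃/σ³ = 402.3 / 250.04700 ≈ 1.609

1.609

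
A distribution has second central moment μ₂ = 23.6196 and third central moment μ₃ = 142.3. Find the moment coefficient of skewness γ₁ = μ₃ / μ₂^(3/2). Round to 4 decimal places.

σ = √μ₂ = √23.6196 = 4.86000
σ³ = μ₂^(3/2) = 114.79126
γ₁ = μ₃/σ³ = 142.3 / 114.79126 ≈ 1.2396

1.2396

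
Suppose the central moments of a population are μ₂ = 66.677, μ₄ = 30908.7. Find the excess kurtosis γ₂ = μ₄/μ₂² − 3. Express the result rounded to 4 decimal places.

3.9523

μ₂² = 66.677² = 4445.82233
μ₄/μ₂² = 30908.7 / 4445.82233 = 6.95230
γ₂ = 6.95230 − 3 ≈ 3.9523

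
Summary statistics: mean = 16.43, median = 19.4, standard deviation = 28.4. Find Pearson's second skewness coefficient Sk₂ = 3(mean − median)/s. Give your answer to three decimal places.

Sk₂ = 3(16.43 − 19.4) / 28.4 = 3 × -2.9700 / 28.4
    = -8.9100 / 28.4 ≈ -0.314

-0.314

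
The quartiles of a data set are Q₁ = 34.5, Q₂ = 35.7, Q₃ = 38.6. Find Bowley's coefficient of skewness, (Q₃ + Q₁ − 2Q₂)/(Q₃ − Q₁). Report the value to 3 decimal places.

numerator: Q₃ + Q₁ − 2Q₂ = 38.6 + 34.5 − 2×35.7 = 1.7000
denominator: Q₃ − Q₁ = 38.6 − 34.5 = 4.1000
Bowley skewness = 1.7000 / 4.1000 ≈ 0.415

0.415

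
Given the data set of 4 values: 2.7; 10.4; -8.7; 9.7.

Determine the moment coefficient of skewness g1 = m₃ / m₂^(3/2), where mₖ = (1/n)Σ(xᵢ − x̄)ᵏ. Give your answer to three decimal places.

-0.701

x̄ = (2.7 + 10.4 - 8.7 + 9.7) / 4 = 3.5250
deviations (xᵢ − x̄): -0.8250, 6.8750, -12.2250, 6.1750
Σ(xᵢ − x̄)² = 235.5275 ⇒ m₂ = 235.5275/4 = 58.88188
Σ(xᵢ − x̄)³ = -1267.1876 ⇒ m₃ = -1267.1876/4 = -316.79691
m₂^(3/2) = 58.88188^(1.5) = 451.82728
g1 = m₃ / m₂^(3/2) = -316.79691 / 451.82728 ≈ -0.701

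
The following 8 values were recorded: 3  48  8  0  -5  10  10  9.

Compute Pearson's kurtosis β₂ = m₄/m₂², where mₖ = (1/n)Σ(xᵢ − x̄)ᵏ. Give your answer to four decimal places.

5.0000

x̄ = 10.3750
Σ(xᵢ − x̄)² = 1821.8750 ⇒ m₂ = 227.73438
Σ(xᵢ − x̄)⁴ = 2074499.1816 ⇒ m₄ = 259312.39771
m₂² = 51862.94556
β₂ = m₄/m₂² = 259312.39771 / 51862.94556 ≈ 5.0000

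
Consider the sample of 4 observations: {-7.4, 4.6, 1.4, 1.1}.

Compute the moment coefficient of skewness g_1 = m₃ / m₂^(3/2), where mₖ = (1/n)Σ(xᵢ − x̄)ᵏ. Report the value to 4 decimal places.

x̄ = (-7.4 + 4.6 + 1.4 + 1.1) / 4 = -0.0750
deviations (xᵢ − x̄): -7.3250, 4.6750, 1.4750, 1.1750
Σ(xᵢ − x̄)² = 79.0675 ⇒ m₂ = 79.0675/4 = 19.76688
Σ(xᵢ − x̄)³ = -286.0211 ⇒ m₃ = -286.0211/4 = -71.50528
m₂^(3/2) = 19.76688^(1.5) = 87.88344
g_1 = m₃ / m₂^(3/2) = -71.50528 / 87.88344 ≈ -0.8136

-0.8136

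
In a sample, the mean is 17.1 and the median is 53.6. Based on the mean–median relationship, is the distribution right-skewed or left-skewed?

mean − median = 17.1 − 53.6 = -36.5
mean < median ⇒ the longer tail is on the left ⇒ left-skewed (negatively skewed).

left-skewed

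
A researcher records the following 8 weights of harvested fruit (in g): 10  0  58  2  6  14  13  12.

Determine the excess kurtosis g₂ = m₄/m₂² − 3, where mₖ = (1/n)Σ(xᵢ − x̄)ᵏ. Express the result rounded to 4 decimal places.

2.3057

x̄ = 14.3750
Σ(xᵢ − x̄)² = 2359.8750 ⇒ m₂ = 294.98438
Σ(xᵢ − x̄)⁴ = 3693418.1191 ⇒ m₄ = 461677.26489
m₂² = 87015.78149
g₂ = m₄/m₂² − 3 = 5.30567 − 3 ≈ 2.3057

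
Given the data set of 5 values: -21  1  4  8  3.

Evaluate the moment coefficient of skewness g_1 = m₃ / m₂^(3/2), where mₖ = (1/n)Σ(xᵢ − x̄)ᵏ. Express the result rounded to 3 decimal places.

-1.311

x̄ = (-21 + 1 + 4 + 8 + 3) / 5 = -1.0000
deviations (xᵢ − x̄): -20.0000, 2.0000, 5.0000, 9.0000, 4.0000
Σ(xᵢ − x̄)² = 526.0000 ⇒ m₂ = 526.0000/5 = 105.20000
Σ(xᵢ − x̄)³ = -7074.0000 ⇒ m₃ = -7074.0000/5 = -1414.80000
m₂^(3/2) = 105.20000^(1.5) = 1079.00538
g_1 = m₃ / m₂^(3/2) = -1414.80000 / 1079.00538 ≈ -1.311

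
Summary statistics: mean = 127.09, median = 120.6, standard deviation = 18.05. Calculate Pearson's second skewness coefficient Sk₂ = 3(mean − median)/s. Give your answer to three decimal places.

Sk₂ = 3(127.09 − 120.6) / 18.05 = 3 × 6.4900 / 18.05
    = 19.4700 / 18.05 ≈ 1.079

1.079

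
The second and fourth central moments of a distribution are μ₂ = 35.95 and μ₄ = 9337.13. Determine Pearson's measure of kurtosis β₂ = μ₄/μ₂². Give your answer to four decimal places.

7.2246

μ₂² = 35.95² = 1292.40250
μ₄/μ₂² = 9337.13 / 1292.40250 = 7.22463
β₂ ≈ 7.2246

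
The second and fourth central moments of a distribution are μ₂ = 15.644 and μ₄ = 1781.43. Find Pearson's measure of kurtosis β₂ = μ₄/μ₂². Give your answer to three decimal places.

μ₂² = 15.644² = 244.73474
μ₄/μ₂² = 1781.43 / 244.73474 = 7.27902
β₂ ≈ 7.279

7.279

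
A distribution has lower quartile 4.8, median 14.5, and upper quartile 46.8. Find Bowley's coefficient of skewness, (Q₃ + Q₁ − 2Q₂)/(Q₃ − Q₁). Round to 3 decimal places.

numerator: Q₃ + Q₁ − 2Q₂ = 46.8 + 4.8 − 2×14.5 = 22.6000
denominator: Q₃ − Q₁ = 46.8 − 4.8 = 42.0000
Bowley skewness = 22.6000 / 42.0000 ≈ 0.538

0.538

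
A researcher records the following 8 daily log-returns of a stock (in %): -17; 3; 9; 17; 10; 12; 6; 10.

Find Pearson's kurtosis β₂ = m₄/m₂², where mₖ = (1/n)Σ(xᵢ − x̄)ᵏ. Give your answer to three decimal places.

4.543

x̄ = 6.2500
Σ(xᵢ − x̄)² = 735.5000 ⇒ m₂ = 91.93750
Σ(xᵢ − x̄)⁴ = 307219.9063 ⇒ m₄ = 38402.48828
m₂² = 8452.50391
β₂ = m₄/m₂² = 38402.48828 / 8452.50391 ≈ 4.543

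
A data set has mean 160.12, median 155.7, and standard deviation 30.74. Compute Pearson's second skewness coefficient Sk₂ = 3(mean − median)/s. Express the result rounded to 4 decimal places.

0.4314

Sk₂ = 3(160.12 − 155.7) / 30.74 = 3 × 4.4200 / 30.74
    = 13.2600 / 30.74 ≈ 0.4314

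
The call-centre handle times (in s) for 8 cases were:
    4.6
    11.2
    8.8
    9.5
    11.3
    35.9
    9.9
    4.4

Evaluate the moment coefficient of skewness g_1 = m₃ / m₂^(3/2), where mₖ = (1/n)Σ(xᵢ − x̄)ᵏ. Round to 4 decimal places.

x̄ = (4.6 + 11.2 + 8.8 + 9.5 + 11.3 + 35.9 + 9.9 + 4.4) / 8 = 11.9500
deviations (xᵢ − x̄): -7.3500, -0.7500, -3.1500, -2.4500, -0.6500, 23.9500, -2.0500, -7.5500
Σ(xᵢ − x̄)² = 705.7400 ⇒ m₂ = 705.7400/8 = 88.21750
Σ(xᵢ − x̄)³ = 12855.0720 ⇒ m₃ = 12855.0720/8 = 1606.88400
m₂^(3/2) = 88.21750^(1.5) = 828.57556
g_1 = m₃ / m₂^(3/2) = 1606.88400 / 828.57556 ≈ 1.9393

1.9393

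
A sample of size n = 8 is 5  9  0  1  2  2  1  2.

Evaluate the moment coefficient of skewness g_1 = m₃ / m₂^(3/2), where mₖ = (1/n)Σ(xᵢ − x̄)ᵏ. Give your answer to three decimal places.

1.373

x̄ = (5 + 9 + 0 + 1 + 2 + 2 + 1 + 2) / 8 = 2.7500
deviations (xᵢ − x̄): 2.2500, 6.2500, -2.7500, -1.7500, -0.7500, -0.7500, -1.7500, -0.7500
Σ(xᵢ − x̄)² = 59.5000 ⇒ m₂ = 59.5000/8 = 7.43750
Σ(xᵢ − x̄)³ = 222.7500 ⇒ m₃ = 222.7500/8 = 27.84375
m₂^(3/2) = 7.43750^(1.5) = 20.28339
g_1 = m₃ / m₂^(3/2) = 27.84375 / 20.28339 ≈ 1.373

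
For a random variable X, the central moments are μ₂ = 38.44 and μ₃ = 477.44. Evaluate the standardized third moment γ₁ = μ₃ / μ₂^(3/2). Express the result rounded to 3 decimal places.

σ = √μ₂ = √38.44 = 6.20000
σ³ = μ₂^(3/2) = 238.32800
γ₁ = μ₃/σ³ = 477.44 / 238.32800 ≈ 2.003

2.003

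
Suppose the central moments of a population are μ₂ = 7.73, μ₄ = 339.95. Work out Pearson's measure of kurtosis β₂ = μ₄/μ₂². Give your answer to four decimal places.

5.6893

μ₂² = 7.73² = 59.75290
μ₄/μ₂² = 339.95 / 59.75290 = 5.68926
β₂ ≈ 5.6893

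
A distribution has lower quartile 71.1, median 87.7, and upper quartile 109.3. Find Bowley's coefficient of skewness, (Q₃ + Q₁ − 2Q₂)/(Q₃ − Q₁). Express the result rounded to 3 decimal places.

0.131

numerator: Q₃ + Q₁ − 2Q₂ = 109.3 + 71.1 − 2×87.7 = 5.0000
denominator: Q₃ − Q₁ = 109.3 − 71.1 = 38.2000
Bowley skewness = 5.0000 / 38.2000 ≈ 0.131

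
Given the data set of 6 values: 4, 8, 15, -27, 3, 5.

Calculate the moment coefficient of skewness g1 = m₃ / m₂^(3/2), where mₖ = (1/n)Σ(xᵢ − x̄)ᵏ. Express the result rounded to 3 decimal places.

-1.412

x̄ = (4 + 8 + 15 - 27 + 3 + 5) / 6 = 1.3333
deviations (xᵢ − x̄): 2.6667, 6.6667, 13.6667, -28.3333, 1.6667, 3.6667
Σ(xᵢ − x̄)² = 1057.3333 ⇒ m₂ = 1057.3333/6 = 176.22222
Σ(xᵢ − x̄)³ = -19823.5556 ⇒ m₃ = -19823.5556/6 = -3303.92593
m₂^(3/2) = 176.22222^(1.5) = 2339.32741
g1 = m₃ / m₂^(3/2) = -3303.92593 / 2339.32741 ≈ -1.412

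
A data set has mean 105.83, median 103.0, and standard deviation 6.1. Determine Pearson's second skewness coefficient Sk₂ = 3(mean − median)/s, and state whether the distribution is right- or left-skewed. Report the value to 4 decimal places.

1.3918, right-skewed

Sk₂ = 3(105.83 − 103.0) / 6.1 = 3 × 2.8300 / 6.1
    = 8.4900 / 6.1 ≈ 1.3918
Sk₂ > 0 ⇒ mean > median ⇒ right-skewed (positive skew).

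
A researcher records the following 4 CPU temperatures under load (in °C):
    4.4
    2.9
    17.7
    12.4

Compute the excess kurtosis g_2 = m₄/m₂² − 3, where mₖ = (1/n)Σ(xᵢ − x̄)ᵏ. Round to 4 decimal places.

-1.6177

x̄ = 9.3500
Σ(xᵢ − x̄)² = 145.1300 ⇒ m₂ = 36.28250
Σ(xᵢ − x̄)⁴ = 7278.9040 ⇒ m₄ = 1819.72601
m₂² = 1316.41981
g_2 = m₄/m₂² − 3 = 1.38233 − 3 ≈ -1.6177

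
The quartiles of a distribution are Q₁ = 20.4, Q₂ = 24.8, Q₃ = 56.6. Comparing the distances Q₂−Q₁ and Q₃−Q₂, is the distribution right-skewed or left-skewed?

Q₂ − Q₁ = 4.4;  Q₃ − Q₂ = 31.8
Q₃ − Q₂ > Q₂ − Q₁ ⇒ the upper half is more spread out ⇒ right-skewed.

right-skewed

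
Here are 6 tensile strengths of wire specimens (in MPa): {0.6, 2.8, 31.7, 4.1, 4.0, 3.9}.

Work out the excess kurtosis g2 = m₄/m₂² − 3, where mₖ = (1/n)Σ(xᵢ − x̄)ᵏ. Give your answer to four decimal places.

x̄ = 7.8500
Σ(xᵢ − x̄)² = 691.3750 ⇒ m₂ = 115.22917
Σ(xᵢ − x̄)⁴ = 327633.1288 ⇒ m₄ = 54605.52147
m₂² = 13277.76085
g2 = m₄/m₂² − 3 = 4.11255 − 3 ≈ 1.1126

1.1126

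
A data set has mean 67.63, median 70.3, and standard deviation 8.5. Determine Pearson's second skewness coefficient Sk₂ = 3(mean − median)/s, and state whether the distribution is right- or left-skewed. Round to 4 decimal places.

Sk₂ = 3(67.63 − 70.3) / 8.5 = 3 × -2.6700 / 8.5
    = -8.0100 / 8.5 ≈ -0.9424
Sk₂ < 0 ⇒ mean < median ⇒ left-skewed (negative skew).

-0.9424, left-skewed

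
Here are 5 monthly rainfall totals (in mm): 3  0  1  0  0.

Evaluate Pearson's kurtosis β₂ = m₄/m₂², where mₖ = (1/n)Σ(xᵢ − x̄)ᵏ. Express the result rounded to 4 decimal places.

2.6661

x̄ = 0.8000
Σ(xᵢ − x̄)² = 6.8000 ⇒ m₂ = 1.36000
Σ(xᵢ − x̄)⁴ = 24.6560 ⇒ m₄ = 4.93120
m₂² = 1.84960
β₂ = m₄/m₂² = 4.93120 / 1.84960 ≈ 2.6661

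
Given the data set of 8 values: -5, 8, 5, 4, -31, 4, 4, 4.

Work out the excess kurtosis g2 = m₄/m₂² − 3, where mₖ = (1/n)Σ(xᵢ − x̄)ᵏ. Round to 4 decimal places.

x̄ = -0.8750
Σ(xᵢ − x̄)² = 1132.8750 ⇒ m₂ = 141.60938
Σ(xᵢ − x̄)⁴ = 833528.7129 ⇒ m₄ = 104191.08911
m₂² = 20053.21509
g2 = m₄/m₂² − 3 = 5.19573 − 3 ≈ 2.1957

2.1957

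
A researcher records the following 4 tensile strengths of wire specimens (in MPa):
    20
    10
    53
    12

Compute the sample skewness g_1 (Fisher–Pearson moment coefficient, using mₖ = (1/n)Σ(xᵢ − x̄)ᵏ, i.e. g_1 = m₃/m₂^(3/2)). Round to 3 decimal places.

x̄ = (20 + 10 + 53 + 12) / 4 = 23.7500
deviations (xᵢ − x̄): -3.7500, -13.7500, 29.2500, -11.7500
Σ(xᵢ − x̄)² = 1196.7500 ⇒ m₂ = 1196.7500/4 = 299.18750
Σ(xᵢ − x̄)³ = 20750.6250 ⇒ m₃ = 20750.6250/4 = 5187.65625
m₂^(3/2) = 299.18750^(1.5) = 5175.05735
g_1 = m₃ / m₂^(3/2) = 5187.65625 / 5175.05735 ≈ 1.002

1.002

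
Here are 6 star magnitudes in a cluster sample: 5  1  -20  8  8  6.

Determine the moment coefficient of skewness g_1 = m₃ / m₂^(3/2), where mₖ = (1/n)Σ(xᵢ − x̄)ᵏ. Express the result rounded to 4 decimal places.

x̄ = (5 + 1 - 20 + 8 + 8 + 6) / 6 = 1.3333
deviations (xᵢ − x̄): 3.6667, -0.3333, -21.3333, 6.6667, 6.6667, 4.6667
Σ(xᵢ − x̄)² = 579.3333 ⇒ m₂ = 579.3333/6 = 96.55556
Σ(xᵢ − x̄)³ = -8965.5556 ⇒ m₃ = -8965.5556/6 = -1494.25926
m₂^(3/2) = 96.55556^(1.5) = 948.78083
g_1 = m₃ / m₂^(3/2) = -1494.25926 / 948.78083 ≈ -1.5749

-1.5749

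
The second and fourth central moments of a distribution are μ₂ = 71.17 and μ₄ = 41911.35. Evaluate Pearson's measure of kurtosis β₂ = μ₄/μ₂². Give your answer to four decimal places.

8.2744

μ₂² = 71.17² = 5065.16890
μ₄/μ₂² = 41911.35 / 5065.16890 = 8.27442
β₂ ≈ 8.2744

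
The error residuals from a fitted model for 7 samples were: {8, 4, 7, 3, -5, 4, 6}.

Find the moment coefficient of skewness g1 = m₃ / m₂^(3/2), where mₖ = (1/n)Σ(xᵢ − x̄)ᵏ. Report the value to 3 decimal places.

x̄ = (8 + 4 + 7 + 3 - 5 + 4 + 6) / 7 = 3.8571
deviations (xᵢ − x̄): 4.1429, 0.1429, 3.1429, -0.8571, -8.8571, 0.1429, 2.1429
Σ(xᵢ − x̄)² = 110.8571 ⇒ m₂ = 110.8571/7 = 15.83673
Σ(xᵢ − x̄)³ = -583.4694 ⇒ m₃ = -583.4694/7 = -83.35277
m₂^(3/2) = 15.83673^(1.5) = 63.02291
g1 = m₃ / m₂^(3/2) = -83.35277 / 63.02291 ≈ -1.323

-1.323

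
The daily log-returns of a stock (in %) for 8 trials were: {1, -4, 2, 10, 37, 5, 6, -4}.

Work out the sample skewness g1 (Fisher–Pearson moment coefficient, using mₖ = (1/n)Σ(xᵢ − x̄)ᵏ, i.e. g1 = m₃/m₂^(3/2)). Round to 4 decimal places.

x̄ = (1 - 4 + 2 + 10 + 37 + 5 + 6 - 4) / 8 = 6.6250
deviations (xᵢ − x̄): -5.6250, -10.6250, -4.6250, 3.3750, 30.3750, -1.6250, -0.6250, -10.6250
Σ(xᵢ − x̄)² = 1215.8750 ⇒ m₂ = 1215.8750/8 = 151.98438
Σ(xᵢ − x̄)³ = 25383.2813 ⇒ m₃ = 25383.2813/8 = 3172.91016
m₂^(3/2) = 151.98438^(1.5) = 1873.69291
g1 = m₃ / m₂^(3/2) = 3172.91016 / 1873.69291 ≈ 1.6934

1.6934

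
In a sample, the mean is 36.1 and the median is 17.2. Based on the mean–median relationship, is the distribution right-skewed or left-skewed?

right-skewed

mean − median = 36.1 − 17.2 = 18.9
mean > median ⇒ the longer tail is on the right ⇒ right-skewed (positively skewed).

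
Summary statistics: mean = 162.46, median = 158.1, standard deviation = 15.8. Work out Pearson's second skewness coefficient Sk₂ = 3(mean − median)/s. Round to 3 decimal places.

Sk₂ = 3(162.46 − 158.1) / 15.8 = 3 × 4.3600 / 15.8
    = 13.0800 / 15.8 ≈ 0.828

0.828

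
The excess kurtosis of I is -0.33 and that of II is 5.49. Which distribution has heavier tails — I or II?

Higher excess kurtosis ⇒ heavier tails relative to the normal distribution.
-0.33 vs 5.49: the larger is 5.49, so II has heavier tails. (II is leptokurtic — heavier-than-normal tails; the other is platykurtic.)

II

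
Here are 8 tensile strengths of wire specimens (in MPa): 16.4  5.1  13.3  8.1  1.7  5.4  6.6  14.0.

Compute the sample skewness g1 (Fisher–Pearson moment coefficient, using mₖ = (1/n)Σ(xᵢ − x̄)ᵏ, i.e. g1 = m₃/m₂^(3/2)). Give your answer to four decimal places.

x̄ = (16.4 + 5.1 + 13.3 + 8.1 + 1.7 + 5.4 + 6.6 + 14.0) / 8 = 8.8250
deviations (xᵢ − x̄): 7.5750, -3.7250, 4.4750, -0.7250, -7.1250, -3.4250, -2.2250, 5.1750
Σ(xᵢ − x̄)² = 186.0350 ⇒ m₂ = 186.0350/8 = 23.25437
Σ(xᵢ − x̄)³ = 197.8973 ⇒ m₃ = 197.8973/8 = 24.73716
m₂^(3/2) = 23.25437^(1.5) = 112.13908
g1 = m₃ / m₂^(3/2) = 24.73716 / 112.13908 ≈ 0.2206

0.2206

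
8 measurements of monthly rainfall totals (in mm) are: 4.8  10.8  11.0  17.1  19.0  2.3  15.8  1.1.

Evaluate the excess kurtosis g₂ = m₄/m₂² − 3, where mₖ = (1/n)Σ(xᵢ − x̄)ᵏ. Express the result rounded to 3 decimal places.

-1.482

x̄ = 10.2375
Σ(xᵢ − x̄)² = 331.7788 ⇒ m₂ = 41.47234
Σ(xᵢ − x̄)⁴ = 20885.9261 ⇒ m₄ = 2610.74076
m₂² = 1719.95530
g₂ = m₄/m₂² − 3 = 1.51791 − 3 ≈ -1.482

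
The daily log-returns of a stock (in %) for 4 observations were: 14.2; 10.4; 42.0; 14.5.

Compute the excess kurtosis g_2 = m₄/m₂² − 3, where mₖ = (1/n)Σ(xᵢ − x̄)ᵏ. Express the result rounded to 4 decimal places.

-0.7058

x̄ = 20.2750
Σ(xᵢ − x̄)² = 639.7475 ⇒ m₂ = 159.93687
Σ(xᵢ − x̄)⁴ = 234744.5771 ⇒ m₄ = 58686.14426
m₂² = 25579.80398
g_2 = m₄/m₂² − 3 = 2.29424 − 3 ≈ -0.7058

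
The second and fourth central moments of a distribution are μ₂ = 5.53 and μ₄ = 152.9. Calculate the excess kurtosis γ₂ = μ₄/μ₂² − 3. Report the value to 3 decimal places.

2.000

μ₂² = 5.53² = 30.58090
μ₄/μ₂² = 152.9 / 30.58090 = 4.99985
γ₂ = 4.99985 − 3 ≈ 2.000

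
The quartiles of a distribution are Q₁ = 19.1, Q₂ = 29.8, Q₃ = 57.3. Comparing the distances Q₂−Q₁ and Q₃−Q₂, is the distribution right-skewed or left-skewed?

Q₂ − Q₁ = 10.7;  Q₃ − Q₂ = 27.5
Q₃ − Q₂ > Q₂ − Q₁ ⇒ the upper half is more spread out ⇒ right-skewed.

right-skewed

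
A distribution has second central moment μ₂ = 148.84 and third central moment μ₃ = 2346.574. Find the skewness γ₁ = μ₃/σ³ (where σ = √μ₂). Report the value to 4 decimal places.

1.2923

σ = √μ₂ = √148.84 = 12.20000
σ³ = μ₂^(3/2) = 1815.84800
γ₁ = μ₃/σ³ = 2346.574 / 1815.84800 ≈ 1.2923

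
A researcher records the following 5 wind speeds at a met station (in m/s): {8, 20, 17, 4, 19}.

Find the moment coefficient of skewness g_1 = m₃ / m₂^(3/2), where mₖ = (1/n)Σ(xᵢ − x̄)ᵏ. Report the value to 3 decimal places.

x̄ = (8 + 20 + 17 + 4 + 19) / 5 = 13.6000
deviations (xᵢ − x̄): -5.6000, 6.4000, 3.4000, -9.6000, 5.4000
Σ(xᵢ − x̄)² = 205.2000 ⇒ m₂ = 205.2000/5 = 41.04000
Σ(xᵢ − x̄)³ = -601.4400 ⇒ m₃ = -601.4400/5 = -120.28800
m₂^(3/2) = 41.04000^(1.5) = 262.91237
g_1 = m₃ / m₂^(3/2) = -120.28800 / 262.91237 ≈ -0.458

-0.458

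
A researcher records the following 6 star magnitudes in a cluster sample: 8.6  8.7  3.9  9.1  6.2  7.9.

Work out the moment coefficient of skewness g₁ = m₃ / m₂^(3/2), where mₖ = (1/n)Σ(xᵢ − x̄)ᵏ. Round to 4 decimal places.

-0.9790

x̄ = (8.6 + 8.7 + 3.9 + 9.1 + 6.2 + 7.9) / 6 = 7.4000
deviations (xᵢ − x̄): 1.2000, 1.3000, -3.5000, 1.7000, -1.2000, 0.5000
Σ(xᵢ − x̄)² = 19.9600 ⇒ m₂ = 19.9600/6 = 3.32667
Σ(xᵢ − x̄)³ = -35.6400 ⇒ m₃ = -35.6400/6 = -5.94000
m₂^(3/2) = 3.32667^(1.5) = 6.06756
g₁ = m₃ / m₂^(3/2) = -5.94000 / 6.06756 ≈ -0.9790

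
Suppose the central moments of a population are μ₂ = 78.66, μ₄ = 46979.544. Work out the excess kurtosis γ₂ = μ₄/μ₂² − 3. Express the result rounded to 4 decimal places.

4.5928

μ₂² = 78.66² = 6187.39560
μ₄/μ₂² = 46979.544 / 6187.39560 = 7.59278
γ₂ = 7.59278 − 3 ≈ 4.5928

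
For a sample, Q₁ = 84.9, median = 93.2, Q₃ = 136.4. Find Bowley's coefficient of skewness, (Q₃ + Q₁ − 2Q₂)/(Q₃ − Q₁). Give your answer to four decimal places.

numerator: Q₃ + Q₁ − 2Q₂ = 136.4 + 84.9 − 2×93.2 = 34.9000
denominator: Q₃ − Q₁ = 136.4 − 84.9 = 51.5000
Bowley skewness = 34.9000 / 51.5000 ≈ 0.6777

0.6777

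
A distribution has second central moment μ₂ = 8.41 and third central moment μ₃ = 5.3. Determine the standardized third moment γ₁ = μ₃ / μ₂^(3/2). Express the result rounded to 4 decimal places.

0.2173

σ = √μ₂ = √8.41 = 2.90000
σ³ = μ₂^(3/2) = 24.38900
γ₁ = μ₃/σ³ = 5.3 / 24.38900 ≈ 0.2173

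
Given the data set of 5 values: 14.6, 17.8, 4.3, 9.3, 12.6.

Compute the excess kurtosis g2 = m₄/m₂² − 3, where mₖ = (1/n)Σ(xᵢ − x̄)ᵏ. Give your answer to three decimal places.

-1.032

x̄ = 11.7200
Σ(xᵢ − x̄)² = 106.9480 ⇒ m₂ = 21.38960
Σ(xᵢ − x̄)⁴ = 4501.4161 ⇒ m₄ = 900.28322
m₂² = 457.51499
g2 = m₄/m₂² − 3 = 1.96777 − 3 ≈ -1.032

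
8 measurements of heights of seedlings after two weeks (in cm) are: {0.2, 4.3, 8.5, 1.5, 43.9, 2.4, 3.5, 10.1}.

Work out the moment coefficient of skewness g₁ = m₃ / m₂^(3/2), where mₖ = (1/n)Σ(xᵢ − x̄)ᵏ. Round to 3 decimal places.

2.029

x̄ = (0.2 + 4.3 + 8.5 + 1.5 + 43.9 + 2.4 + 3.5 + 10.1) / 8 = 9.3000
deviations (xᵢ − x̄): -9.1000, -5.0000, -0.8000, -7.8000, 34.6000, -6.9000, -5.8000, 0.8000
Σ(xᵢ − x̄)² = 1448.3400 ⇒ m₂ = 1448.3400/8 = 181.04250
Σ(xᵢ − x̄)³ = 39544.9920 ⇒ m₃ = 39544.9920/8 = 4943.12400
m₂^(3/2) = 181.04250^(1.5) = 2435.96367
g₁ = m₃ / m₂^(3/2) = 4943.12400 / 2435.96367 ≈ 2.029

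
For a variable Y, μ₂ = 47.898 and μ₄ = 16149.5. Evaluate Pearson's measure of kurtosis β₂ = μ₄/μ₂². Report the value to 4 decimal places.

μ₂² = 47.898² = 2294.21840
μ₄/μ₂² = 16149.5 / 2294.21840 = 7.03922
β₂ ≈ 7.0392

7.0392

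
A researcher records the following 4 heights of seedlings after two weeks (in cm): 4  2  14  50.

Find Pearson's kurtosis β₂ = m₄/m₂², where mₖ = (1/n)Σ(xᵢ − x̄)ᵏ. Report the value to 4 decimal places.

x̄ = 17.5000
Σ(xᵢ − x̄)² = 1491.0000 ⇒ m₂ = 372.75000
Σ(xᵢ − x̄)⁴ = 1206749.2500 ⇒ m₄ = 301687.31250
m₂² = 138942.56250
β₂ = m₄/m₂² = 301687.31250 / 138942.56250 ≈ 2.1713

2.1713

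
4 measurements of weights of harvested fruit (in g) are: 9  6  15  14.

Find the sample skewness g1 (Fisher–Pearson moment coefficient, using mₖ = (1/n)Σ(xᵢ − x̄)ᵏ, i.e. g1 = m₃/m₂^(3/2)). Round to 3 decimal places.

-0.212

x̄ = (9 + 6 + 15 + 14) / 4 = 11.0000
deviations (xᵢ − x̄): -2.0000, -5.0000, 4.0000, 3.0000
Σ(xᵢ − x̄)² = 54.0000 ⇒ m₂ = 54.0000/4 = 13.50000
Σ(xᵢ − x̄)³ = -42.0000 ⇒ m₃ = -42.0000/4 = -10.50000
m₂^(3/2) = 13.50000^(1.5) = 49.60217
g1 = m₃ / m₂^(3/2) = -10.50000 / 49.60217 ≈ -0.212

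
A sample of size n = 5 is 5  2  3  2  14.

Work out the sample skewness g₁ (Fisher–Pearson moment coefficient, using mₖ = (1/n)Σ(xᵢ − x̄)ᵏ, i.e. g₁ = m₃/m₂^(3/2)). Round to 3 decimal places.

x̄ = (5 + 2 + 3 + 2 + 14) / 5 = 5.2000
deviations (xᵢ − x̄): -0.2000, -3.2000, -2.2000, -3.2000, 8.8000
Σ(xᵢ − x̄)² = 102.8000 ⇒ m₂ = 102.8000/5 = 20.56000
Σ(xᵢ − x̄)³ = 605.2800 ⇒ m₃ = 605.2800/5 = 121.05600
m₂^(3/2) = 20.56000^(1.5) = 93.22549
g₁ = m₃ / m₂^(3/2) = 121.05600 / 93.22549 ≈ 1.299

1.299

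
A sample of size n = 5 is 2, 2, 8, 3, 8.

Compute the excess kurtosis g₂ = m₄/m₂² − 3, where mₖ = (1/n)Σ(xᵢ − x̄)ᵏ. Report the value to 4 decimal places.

-1.8116

x̄ = 4.6000
Σ(xᵢ − x̄)² = 39.2000 ⇒ m₂ = 7.84000
Σ(xᵢ − x̄)⁴ = 365.2160 ⇒ m₄ = 73.04320
m₂² = 61.46560
g₂ = m₄/m₂² − 3 = 1.18836 − 3 ≈ -1.8116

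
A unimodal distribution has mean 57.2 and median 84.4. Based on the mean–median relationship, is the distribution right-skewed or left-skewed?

left-skewed

mean − median = 57.2 − 84.4 = -27.2
mean < median ⇒ the longer tail is on the left ⇒ left-skewed (negatively skewed).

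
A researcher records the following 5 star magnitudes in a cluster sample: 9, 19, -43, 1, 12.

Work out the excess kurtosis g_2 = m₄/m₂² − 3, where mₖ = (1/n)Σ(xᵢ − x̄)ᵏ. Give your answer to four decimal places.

x̄ = -0.4000
Σ(xᵢ − x̄)² = 2435.2000 ⇒ m₂ = 487.04000
Σ(xᵢ − x̄)⁴ = 3466454.1760 ⇒ m₄ = 693290.83520
m₂² = 237207.96160
g_2 = m₄/m₂² − 3 = 2.92271 − 3 ≈ -0.0773

-0.0773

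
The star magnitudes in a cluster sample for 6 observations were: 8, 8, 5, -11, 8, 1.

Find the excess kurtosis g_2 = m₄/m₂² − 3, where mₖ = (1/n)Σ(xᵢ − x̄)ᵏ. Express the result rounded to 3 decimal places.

x̄ = 3.1667
Σ(xᵢ − x̄)² = 278.8333 ⇒ m₂ = 46.47222
Σ(xᵢ − x̄)⁴ = 41948.8194 ⇒ m₄ = 6991.46991
m₂² = 2159.66744
g_2 = m₄/m₂² − 3 = 3.23729 − 3 ≈ 0.237

0.237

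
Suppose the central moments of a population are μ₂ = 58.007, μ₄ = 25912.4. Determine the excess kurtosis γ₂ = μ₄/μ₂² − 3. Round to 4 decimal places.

4.7010

μ₂² = 58.007² = 3364.81205
μ₄/μ₂² = 25912.4 / 3364.81205 = 7.70099
γ₂ = 7.70099 − 3 ≈ 4.7010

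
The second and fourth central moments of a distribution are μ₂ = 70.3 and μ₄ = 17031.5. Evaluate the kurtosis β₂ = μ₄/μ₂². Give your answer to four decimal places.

μ₂² = 70.3² = 4942.09000
μ₄/μ₂² = 17031.5 / 4942.09000 = 3.44621
β₂ ≈ 3.4462

3.4462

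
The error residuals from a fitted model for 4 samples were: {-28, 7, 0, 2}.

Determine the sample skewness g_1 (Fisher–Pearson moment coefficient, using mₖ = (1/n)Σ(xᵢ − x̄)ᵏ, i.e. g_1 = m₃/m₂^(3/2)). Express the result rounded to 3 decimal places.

-1.032

x̄ = (-28 + 7 + 0 + 2) / 4 = -4.7500
deviations (xᵢ − x̄): -23.2500, 11.7500, 4.7500, 6.7500
Σ(xᵢ − x̄)² = 746.7500 ⇒ m₂ = 746.7500/4 = 186.68750
Σ(xᵢ − x̄)³ = -10531.1250 ⇒ m₃ = -10531.1250/4 = -2632.78125
m₂^(3/2) = 186.68750^(1.5) = 2550.77916
g_1 = m₃ / m₂^(3/2) = -2632.78125 / 2550.77916 ≈ -1.032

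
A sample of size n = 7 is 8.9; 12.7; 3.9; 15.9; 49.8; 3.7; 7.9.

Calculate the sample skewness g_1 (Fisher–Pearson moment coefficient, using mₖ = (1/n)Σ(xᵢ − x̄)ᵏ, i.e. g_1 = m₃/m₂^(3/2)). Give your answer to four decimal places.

x̄ = (8.9 + 12.7 + 3.9 + 15.9 + 49.8 + 3.7 + 7.9) / 7 = 14.6857
deviations (xᵢ − x̄): -5.7857, -1.9857, -10.7857, 1.2143, 35.1143, -10.9857, -6.7857
Σ(xᵢ − x̄)² = 1554.9686 ⇒ m₂ = 1554.9686/7 = 222.13837
Σ(xᵢ − x̄)³ = 40203.6645 ⇒ m₃ = 40203.6645/7 = 5743.38065
m₂^(3/2) = 222.13837^(1.5) = 3310.81842
g_1 = m₃ / m₂^(3/2) = 5743.38065 / 3310.81842 ≈ 1.7347

1.7347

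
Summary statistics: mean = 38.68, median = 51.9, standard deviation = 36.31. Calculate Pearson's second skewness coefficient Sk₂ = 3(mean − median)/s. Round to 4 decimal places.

-1.0923

Sk₂ = 3(38.68 − 51.9) / 36.31 = 3 × -13.2200 / 36.31
    = -39.6600 / 36.31 ≈ -1.0923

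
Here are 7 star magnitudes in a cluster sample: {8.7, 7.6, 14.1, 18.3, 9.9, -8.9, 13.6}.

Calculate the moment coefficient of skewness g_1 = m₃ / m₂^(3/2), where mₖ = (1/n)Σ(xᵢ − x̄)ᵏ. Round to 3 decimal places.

x̄ = (8.7 + 7.6 + 14.1 + 18.3 + 9.9 - 8.9 + 13.6) / 7 = 9.0429
deviations (xᵢ − x̄): -0.3429, -1.4429, 5.0571, 9.2571, 0.8571, -17.9429, 4.5571
Σ(xᵢ − x̄)² = 456.9171 ⇒ m₂ = 456.9171/7 = 65.27388
Σ(xᵢ − x̄)³ = -4761.7840 ⇒ m₃ = -4761.7840/7 = -680.25486
m₂^(3/2) = 65.27388^(1.5) = 527.36235
g_1 = m₃ / m₂^(3/2) = -680.25486 / 527.36235 ≈ -1.290

-1.290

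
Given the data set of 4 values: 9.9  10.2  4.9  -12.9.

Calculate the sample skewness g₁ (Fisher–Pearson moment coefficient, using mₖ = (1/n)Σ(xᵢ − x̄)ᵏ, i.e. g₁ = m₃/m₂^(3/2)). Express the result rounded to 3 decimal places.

x̄ = (9.9 + 10.2 + 4.9 - 12.9) / 4 = 3.0250
deviations (xᵢ − x̄): 6.8750, 7.1750, 1.8750, -15.9250
Σ(xᵢ − x̄)² = 355.8675 ⇒ m₂ = 355.8675/4 = 88.96688
Σ(xᵢ − x̄)³ = -3337.7531 ⇒ m₃ = -3337.7531/4 = -834.43828
m₂^(3/2) = 88.96688^(1.5) = 839.15561
g₁ = m₃ / m₂^(3/2) = -834.43828 / 839.15561 ≈ -0.994

-0.994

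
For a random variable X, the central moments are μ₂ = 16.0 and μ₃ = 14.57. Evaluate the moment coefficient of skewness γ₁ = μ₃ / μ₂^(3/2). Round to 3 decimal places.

σ = √μ₂ = √16.0 = 4.00000
σ³ = μ₂^(3/2) = 64.00000
γ₁ = μ₃/σ³ = 14.57 / 64.00000 ≈ 0.228

0.228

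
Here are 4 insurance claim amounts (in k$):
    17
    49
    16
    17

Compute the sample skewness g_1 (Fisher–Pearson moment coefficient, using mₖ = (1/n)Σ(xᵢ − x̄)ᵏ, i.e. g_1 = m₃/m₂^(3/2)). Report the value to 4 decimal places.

x̄ = (17 + 49 + 16 + 17) / 4 = 24.7500
deviations (xᵢ − x̄): -7.7500, 24.2500, -8.7500, -7.7500
Σ(xᵢ − x̄)² = 784.7500 ⇒ m₂ = 784.7500/4 = 196.18750
Σ(xᵢ − x̄)³ = 12659.6250 ⇒ m₃ = 12659.6250/4 = 3164.90625
m₂^(3/2) = 196.18750^(1.5) = 2747.93844
g_1 = m₃ / m₂^(3/2) = 3164.90625 / 2747.93844 ≈ 1.1517

1.1517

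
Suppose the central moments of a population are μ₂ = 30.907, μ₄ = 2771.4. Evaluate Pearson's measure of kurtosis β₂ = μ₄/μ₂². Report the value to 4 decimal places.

μ₂² = 30.907² = 955.24265
μ₄/μ₂² = 2771.4 / 955.24265 = 2.90125
β₂ ≈ 2.9013

2.9013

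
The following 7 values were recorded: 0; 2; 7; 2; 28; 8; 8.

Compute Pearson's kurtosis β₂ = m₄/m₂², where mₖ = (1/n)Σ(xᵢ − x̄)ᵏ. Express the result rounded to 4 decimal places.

4.1479

x̄ = 7.8571
Σ(xᵢ − x̄)² = 536.8571 ⇒ m₂ = 76.69388
Σ(xᵢ − x̄)⁴ = 170786.1749 ⇒ m₄ = 24398.02499
m₂² = 5881.95085
β₂ = m₄/m₂² = 24398.02499 / 5881.95085 ≈ 4.1479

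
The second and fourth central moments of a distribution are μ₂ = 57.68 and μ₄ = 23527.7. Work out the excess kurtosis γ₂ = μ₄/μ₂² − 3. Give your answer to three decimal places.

4.072

μ₂² = 57.68² = 3326.98240
μ₄/μ₂² = 23527.7 / 3326.98240 = 7.07178
γ₂ = 7.07178 − 3 ≈ 4.072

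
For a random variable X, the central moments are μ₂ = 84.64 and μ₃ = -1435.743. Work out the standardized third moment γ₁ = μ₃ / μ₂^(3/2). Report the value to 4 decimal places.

-1.8438

σ = √μ₂ = √84.64 = 9.20000
σ³ = μ₂^(3/2) = 778.68800
γ₁ = μ₃/σ³ = -1435.743 / 778.68800 ≈ -1.8438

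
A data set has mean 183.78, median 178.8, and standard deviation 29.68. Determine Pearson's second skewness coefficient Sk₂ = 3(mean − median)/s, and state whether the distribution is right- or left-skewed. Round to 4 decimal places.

Sk₂ = 3(183.78 − 178.8) / 29.68 = 3 × 4.9800 / 29.68
    = 14.9400 / 29.68 ≈ 0.5034
Sk₂ > 0 ⇒ mean > median ⇒ right-skewed (positive skew).

0.5034, right-skewed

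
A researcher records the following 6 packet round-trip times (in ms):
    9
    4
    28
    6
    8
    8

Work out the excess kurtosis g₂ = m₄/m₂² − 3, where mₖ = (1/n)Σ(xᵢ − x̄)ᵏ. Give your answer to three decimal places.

0.919

x̄ = 10.5000
Σ(xᵢ − x̄)² = 383.5000 ⇒ m₂ = 63.91667
Σ(xᵢ − x̄)⁴ = 96067.3750 ⇒ m₄ = 16011.22917
m₂² = 4085.34028
g₂ = m₄/m₂² − 3 = 3.91919 − 3 ≈ 0.919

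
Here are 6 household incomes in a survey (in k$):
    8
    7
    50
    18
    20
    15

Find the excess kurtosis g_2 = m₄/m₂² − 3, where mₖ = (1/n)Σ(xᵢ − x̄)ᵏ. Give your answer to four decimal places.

0.4708

x̄ = 19.6667
Σ(xᵢ − x̄)² = 1241.3333 ⇒ m₂ = 206.88889
Σ(xᵢ − x̄)⁴ = 891355.1111 ⇒ m₄ = 148559.18519
m₂² = 42803.01235
g_2 = m₄/m₂² − 3 = 3.47076 − 3 ≈ 0.4708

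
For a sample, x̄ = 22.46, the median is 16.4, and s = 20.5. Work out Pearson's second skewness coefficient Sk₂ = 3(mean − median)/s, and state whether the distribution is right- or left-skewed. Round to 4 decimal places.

Sk₂ = 3(22.46 − 16.4) / 20.5 = 3 × 6.0600 / 20.5
    = 18.1800 / 20.5 ≈ 0.8868
Sk₂ > 0 ⇒ mean > median ⇒ right-skewed (positive skew).

0.8868, right-skewed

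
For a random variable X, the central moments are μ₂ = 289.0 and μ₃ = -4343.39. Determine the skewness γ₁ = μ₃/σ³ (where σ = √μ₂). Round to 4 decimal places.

σ = √μ₂ = √289.0 = 17.00000
σ³ = μ₂^(3/2) = 4913.00000
γ₁ = μ₃/σ³ = -4343.39 / 4913.00000 ≈ -0.8841

-0.8841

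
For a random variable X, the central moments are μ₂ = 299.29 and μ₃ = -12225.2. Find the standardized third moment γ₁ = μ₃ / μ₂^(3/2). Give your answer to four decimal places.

-2.3611

σ = √μ₂ = √299.29 = 17.30000
σ³ = μ₂^(3/2) = 5177.71700
γ₁ = μ₃/σ³ = -12225.2 / 5177.71700 ≈ -2.3611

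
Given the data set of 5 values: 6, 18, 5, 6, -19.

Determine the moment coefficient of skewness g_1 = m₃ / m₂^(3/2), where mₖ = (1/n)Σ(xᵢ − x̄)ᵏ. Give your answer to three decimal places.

x̄ = (6 + 18 + 5 + 6 - 19) / 5 = 3.2000
deviations (xᵢ − x̄): 2.8000, 14.8000, 1.8000, 2.8000, -22.2000
Σ(xᵢ − x̄)² = 730.8000 ⇒ m₂ = 730.8000/5 = 146.16000
Σ(xᵢ − x̄)³ = -7649.5200 ⇒ m₃ = -7649.5200/5 = -1529.90400
m₂^(3/2) = 146.16000^(1.5) = 1767.02544
g_1 = m₃ / m₂^(3/2) = -1529.90400 / 1767.02544 ≈ -0.866

-0.866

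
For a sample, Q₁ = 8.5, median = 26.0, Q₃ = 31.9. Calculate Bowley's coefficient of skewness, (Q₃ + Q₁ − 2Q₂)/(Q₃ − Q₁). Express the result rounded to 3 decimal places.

-0.496

numerator: Q₃ + Q₁ − 2Q₂ = 31.9 + 8.5 − 2×26.0 = -11.6000
denominator: Q₃ − Q₁ = 31.9 − 8.5 = 23.4000
Bowley skewness = -11.6000 / 23.4000 ≈ -0.496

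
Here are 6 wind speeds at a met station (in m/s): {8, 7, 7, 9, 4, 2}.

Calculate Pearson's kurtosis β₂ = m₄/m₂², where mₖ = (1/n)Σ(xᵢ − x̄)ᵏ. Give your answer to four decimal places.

x̄ = 6.1667
Σ(xᵢ − x̄)² = 34.8333 ⇒ m₂ = 5.80556
Σ(xᵢ − x̄)⁴ = 400.1528 ⇒ m₄ = 66.69213
m₂² = 33.70448
β₂ = m₄/m₂² = 66.69213 / 33.70448 ≈ 1.9787

1.9787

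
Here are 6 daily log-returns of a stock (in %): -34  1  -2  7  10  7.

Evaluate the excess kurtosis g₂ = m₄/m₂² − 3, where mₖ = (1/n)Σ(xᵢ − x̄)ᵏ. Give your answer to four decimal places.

x̄ = -1.8333
Σ(xᵢ − x̄)² = 1338.8333 ⇒ m₂ = 223.13889
Σ(xᵢ − x̄)⁴ = 1102441.4861 ⇒ m₄ = 183740.24769
m₂² = 49790.96373
g₂ = m₄/m₂² − 3 = 3.69023 − 3 ≈ 0.6902

0.6902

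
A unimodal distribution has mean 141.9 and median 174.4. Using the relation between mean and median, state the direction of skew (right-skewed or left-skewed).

mean − median = 141.9 − 174.4 = -32.5
mean < median ⇒ the longer tail is on the left ⇒ left-skewed (negatively skewed).

left-skewed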